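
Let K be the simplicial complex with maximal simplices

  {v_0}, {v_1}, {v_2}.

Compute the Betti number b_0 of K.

b_0 = 3.

Take the total order v_0 < v_1 < v_2 on the vertex set. Then K (dimension 0) consists of the simplices:

  0-simplices (3): [v_0], [v_1], [v_2]

Hence C_0 ≅ Z^3.

Reading off H_k = ker ∂_k / im ∂_{k+1}:

  H_0: rank C_0 − rank ∂_1 = 3 − 0 = 3, and there is no ∂_1, so H_0 = Z^3.

Hence the Betti numbers are b_0 = 3.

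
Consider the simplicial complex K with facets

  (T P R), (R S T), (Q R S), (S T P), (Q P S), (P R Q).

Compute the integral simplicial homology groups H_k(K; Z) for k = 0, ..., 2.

Order the vertices as P < Q < R < S < T. Listing each simplex with vertices in this order, K has dimension 2 with simplices:

  0-simplices (5): P, Q, R, S, T
  1-simplices (9): PQ, PR, PS, PT, QR, QS, RS, RT, ST
  2-simplices (6): PQR, PQS, PRT, PST, QRS, RST

Hence C_0 ≅ Z^5, C_1 ≅ Z^9, C_2 ≅ Z^6.

The boundary map ∂_1: C_1 → C_0 sends each edge [p,q] (with p < q) to q − p. For instance
  ∂PR = R − P.
As a 5×9 matrix over Z this has rank 4, with invariant factors (1,1,1,1).

Boundary ∂_2: C_2 → C_1 sends each 2-simplex [p,q,r] to [q,r] − [p,r] + [p,q]. For instance
  ∂RST = ST − RT + RS,
  ∂QRS = RS − QS + QR.
The resulting 9×6 matrix has rank 5, and its Smith normal form has invariant factors (1,1,1,1,1).

From H_k ≅ ker(∂_k) / im(∂_{k+1}) we obtain:

  H_0: rank C_0 − rank ∂_1 = 5 − 4 = 1, and the invariant factors of ∂_1 are all 1, so H_0 = Z.
  H_1: rank ker ∂_1 − rank ∂_2 = (9 − 4) − 5 = 0, and the invariant factors of ∂_2 are all 1, so H_1 = 0.
  H_2: rank ker ∂_2 − rank ∂_3 = (6 − 5) − 0 = 1, and there is no ∂_3, so H_2 = Z.

As a check, the Euler characteristic is 5 − 9 + 6 = 2, which agrees with 1 − 0 + 1 = 2.

H_0 ≅ Z,  H_1 = 0,  H_2 ≅ Z.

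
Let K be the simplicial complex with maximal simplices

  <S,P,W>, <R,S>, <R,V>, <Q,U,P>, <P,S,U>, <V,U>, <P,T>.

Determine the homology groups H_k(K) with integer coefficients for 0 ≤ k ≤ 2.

Fix the vertex order P < Q < R < S < T < U < V < W and write every simplex with vertices in increasing order. Then dim K = 2 and the simplices of K are:

  0-simplices (8): P, Q, R, S, T, U, V, W
  1-simplices (11): PQ, PS, PT, PU, PW, QU, RS, RV, SU, SW, UV
  2-simplices (3): PQU, PSU, PSW

giving chain groups C_0 ≅ Z^8, C_1 ≅ Z^11, C_2 ≅ Z^3.

Boundary ∂_1: C_1 → C_0 maps an edge to its endpoints' difference, ∂[p,q] = q − p.
The resulting 8×11 matrix has rank 7, and its Smith normal form has invariant factors (1,1,1,1,1,1,1).

The boundary map ∂_2: C_2 → C_1 sends each 2-simplex [p,q,r] to [q,r] − [p,r] + [p,q]. For instance
  ∂PSW = SW − PW + PS,
  ∂PQU = QU − PU + PQ.
The 11×3 boundary matrix has rank 3 and Smith normal form diag(1,1,1).

Reading off H_k = ker ∂_k / im ∂_{k+1}:

  H_0: rank C_0 − rank ∂_1 = 8 − 7 = 1, and the invariant factors of ∂_1 are all 1, so H_0 = Z.
  H_1: rank ker ∂_1 − rank ∂_2 = (11 − 7) − 3 = 1, and the invariant factors of ∂_2 are all 1, so H_1 = Z.
  H_2: rank ker ∂_2 − rank ∂_3 = (3 − 3) − 0 = 0, and there is no ∂_3, so H_2 = 0.

As a check, the Euler characteristic is 8 − 11 + 3 = 0, which agrees with 1 − 1 + 0 = 0.

H_0 ≅ Z,  H_1 ≅ Z,  H_2 = 0.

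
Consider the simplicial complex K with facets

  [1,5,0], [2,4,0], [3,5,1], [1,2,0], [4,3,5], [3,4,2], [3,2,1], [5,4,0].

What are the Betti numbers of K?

Take the total order 0 < 1 < 2 < 3 < 4 < 5 on the vertex set. Then K (dimension 2) consists of the simplices:

  0-simplices (6): [0], [1], [2], [3], [4], [5]
  1-simplices (12): [0,1], [0,2], [0,4], [0,5], [1,2], [1,3], [1,5], [2,3], [2,4], [3,4], [3,5], [4,5]
  2-simplices (8): [0,1,2], [0,1,5], [0,2,4], [0,4,5], [1,2,3], [1,3,5], [2,3,4], [3,4,5]

giving chain groups C_0 ≅ Z^6, C_1 ≅ Z^12, C_2 ≅ Z^8.

∂_1: C_1 → C_0 is given by ∂[p,q] = [q] − [p]. For instance
  ∂[0,5] = [5] − [0].
This gives a 6×12 integer matrix of rank 5; reducing to Smith normal form yields diagonal entries (1,1,1,1,1).

The boundary map ∂_2: C_2 → C_1 acts by ∂[p,q,r] = [q,r] − [p,r] + [p,q]. For instance
  ∂[0,2,4] = [2,4] − [0,4] + [0,2],
  ∂[1,2,3] = [2,3] − [1,3] + [1,2].
As a 12×8 matrix over Z this has rank 7, with invariant factors (1,1,1,1,1,1,1).

From H_k ≅ ker(∂_k) / im(∂_{k+1}) we obtain:

  H_0: rank C_0 − rank ∂_1 = 6 − 5 = 1, and the invariant factors of ∂_1 are all 1, so H_0 ≅ Z.
  H_1: rank ker ∂_1 − rank ∂_2 = (12 − 5) − 7 = 0, and the invariant factors of ∂_2 are all 1, so H_1 ≅ 0.
  H_2: rank ker ∂_2 − rank ∂_3 = (8 − 7) − 0 = 1, and there is no ∂_3, so H_2 ≅ Z.

Hence the Betti numbers are b_0 = 1, b_1 = 0, b_2 = 1.

b_0 = 1, b_1 = 0, b_2 = 1.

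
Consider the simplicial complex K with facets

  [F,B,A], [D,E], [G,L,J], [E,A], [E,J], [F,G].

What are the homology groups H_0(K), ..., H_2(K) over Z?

We work with the vertex ordering A < B < D < E < F < G < J < L. The simplices of K, each written with vertices in increasing order, are:

  0-simplices (8): A, B, D, E, F, G, J, L
  1-simplices (10): AB, AE, AF, BF, DE, EJ, FG, GJ, GL, JL
  2-simplices (2): ABF, GJL

Hence C_0 ≅ Z^8, C_1 ≅ Z^10, C_2 ≅ Z^2.

∂_1: C_1 → C_0 maps an edge to its endpoints' difference, ∂[p,q] = q − p.
The 8×10 boundary matrix has rank 7 and Smith normal form diag(1,1,1,1,1,1,1).

The boundary map ∂_2: C_2 → C_1 acts by ∂[p,q,r] = [q,r] − [p,r] + [p,q]. For instance
  ∂ABF = BF − AF + AB,
  ∂GJL = JL − GL + GJ.
The resulting 10×2 matrix has rank 2, and its Smith normal form has invariant factors (1,1).

Now H_k = ker ∂_k / im ∂_{k+1}, so:

  H_0: rank C_0 − rank ∂_1 = 8 − 7 = 1, and the invariant factors of ∂_1 are all 1, so H_0 ≅ Z.
  H_1: rank ker ∂_1 − rank ∂_2 = (10 − 7) − 2 = 1, and the invariant factors of ∂_2 are all 1, so H_1 ≅ Z.
  H_2: rank ker ∂_2 − rank ∂_3 = (2 − 2) − 0 = 0, and there is no ∂_3, so H_2 ≅ 0.

H_0 = Z,  H_1 = Z,  H_2 = 0.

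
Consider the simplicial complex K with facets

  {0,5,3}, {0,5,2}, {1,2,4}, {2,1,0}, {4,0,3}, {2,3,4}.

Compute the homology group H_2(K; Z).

Order the vertices as 0 < 1 < 2 < 3 < 4 < 5. Listing each simplex with vertices in this order, K has dimension 2 with simplices:

  0-simplices (6): [0], [1], [2], [3], [4], [5]
  1-simplices (12): [0,1], [0,2], [0,3], [0,4], [0,5], [1,2], [1,4], [2,3], [2,4], [2,5], [3,4], [3,5]
  2-simplices (6): [0,1,2], [0,2,5], [0,3,4], [0,3,5], [1,2,4], [2,3,4]

so the chain groups are C_0 ≅ Z^6, C_1 ≅ Z^12, C_2 ≅ Z^6.

Boundary ∂_1: C_1 → C_0 is given by ∂[p,q] = [q] − [p]. For instance
  ∂[1,2] = [2] − [1].
The resulting 6×12 matrix has rank 5, and its Smith normal form has invariant factors (1,1,1,1,1).

The boundary map ∂_2: C_2 → C_1 acts by ∂[p,q,r] = [q,r] − [p,r] + [p,q]. For instance
  ∂[0,3,4] = [3,4] − [0,4] + [0,3],
  ∂[0,3,5] = [3,5] − [0,5] + [0,3].
The resulting 12×6 matrix has rank 6, and its Smith normal form has invariant factors (1,1,1,1,1,1).

From H_k ≅ ker(∂_k) / im(∂_{k+1}) we obtain:

  H_2: rank ker ∂_2 − rank ∂_3 = (6 − 6) − 0 = 0, and there is no ∂_3, so H_2 = 0.

(K is a triangulation of the cylinder S^1 x I.)

H_2 ≅ 0.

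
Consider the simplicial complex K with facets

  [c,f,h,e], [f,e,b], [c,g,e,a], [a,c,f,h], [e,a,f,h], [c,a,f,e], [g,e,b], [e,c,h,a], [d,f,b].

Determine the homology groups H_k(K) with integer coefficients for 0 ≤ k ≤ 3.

H_0 ≅ Z,  H_1 = 0,  H_2 = 0,  H_3 ≅ Z.

We work with the vertex ordering a < b < c < d < e < f < g < h. The simplices of K, each written with vertices in increasing order, are:

  0-simplices (8): a, b, c, d, e, f, g, h
  1-simplices (18): ac, ae, af, ag, ah, bd, be, bf, bg, ce, cf, cg, ch, df, ef, eg, eh, fh
  2-simplices (16): ace, acf, acg, ach, aef, aeg, aeh, afh, bdf, bef, beg, cef, ceg, ceh, cfh, efh
  3-simplices (6): acef, aceg, aceh, acfh, aefh, cefh

so the chain groups are C_0 ≅ Z^8, C_1 ≅ Z^18, C_2 ≅ Z^16, C_3 ≅ Z^6.

The boundary map ∂_1: C_1 → C_0 maps an edge to its endpoints' difference, ∂[p,q] = q − p. For instance
  ∂ef = f − e.
This gives a 8×18 integer matrix of rank 7; reducing to Smith normal form yields diagonal entries (1,1,1,1,1,1,1).

The boundary map ∂_2: C_2 → C_1 sends each 2-simplex [p,q,r] to [q,r] − [p,r] + [p,q]. For instance
  ∂cef = ef − cf + ce,
  ∂bdf = df − bf + bd.
As a 18×16 matrix over Z this has rank 11, with invariant factors (1,1,1,1,1,1,1,1,1,1,1).

The boundary map ∂_3: C_3 → C_2 sends each 3-simplex σ to the alternating sum Σ_i (−1)^i (σ with its i-th vertex removed). For instance
  ∂aceg = ceg − aeg + acg − ace,
  ∂aefh = efh − afh + aeh − aef.
The resulting 16×6 matrix has rank 5, and its Smith normal form has invariant factors (1,1,1,1,1).

Now H_k = ker ∂_k / im ∂_{k+1}, so:

  H_0: rank C_0 − rank ∂_1 = 8 − 7 = 1, and the invariant factors of ∂_1 are all 1, so H_0 ≅ Z.
  H_1: rank ker ∂_1 − rank ∂_2 = (18 − 7) − 11 = 0, and the invariant factors of ∂_2 are all 1, so H_1 ≅ 0.
  H_2: rank ker ∂_2 − rank ∂_3 = (16 − 11) − 5 = 0, and the invariant factors of ∂_3 are all 1, so H_2 ≅ 0.
  H_3: rank ker ∂_3 − rank ∂_4 = (6 − 5) − 0 = 1, and there is no ∂_4, so H_3 ≅ Z.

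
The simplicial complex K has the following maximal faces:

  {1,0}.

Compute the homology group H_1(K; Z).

K has 2 vertices, 1 edge.
rank ∂_1 = 1, rank ∂_2 = 0 ⇒ b_1 = 1 − 1 − 0 = 0. So H_1 ≅ 0.

H_1 = 0.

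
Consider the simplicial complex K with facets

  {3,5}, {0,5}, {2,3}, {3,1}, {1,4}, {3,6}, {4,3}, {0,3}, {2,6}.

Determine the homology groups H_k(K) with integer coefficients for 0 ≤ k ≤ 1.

We work with the vertex ordering 0 < 1 < 2 < 3 < 4 < 5 < 6. The simplices of K, each written with vertices in increasing order, are:

  0-simplices (7): [0], [1], [2], [3], [4], [5], [6]
  1-simplices (9): [0,3], [0,5], [1,3], [1,4], [2,3], [2,6], [3,4], [3,5], [3,6]

so the chain groups are C_0 ≅ Z^7, C_1 ≅ Z^9.

Boundary ∂_1: C_1 → C_0 is given by ∂[p,q] = [q] − [p]. For instance
  ∂[3,5] = [5] − [3].
The 7×9 boundary matrix has rank 6 and Smith normal form diag(1,1,1,1,1,1).

Reading off H_k = ker ∂_k / im ∂_{k+1}:

  H_0: rank C_0 − rank ∂_1 = 7 − 6 = 1, and the invariant factors of ∂_1 are all 1, so H_0 ≅ Z.
  H_1: rank ker ∂_1 − rank ∂_2 = (9 − 6) − 0 = 3, and there is no ∂_2, so H_1 ≅ Z^3.

(K is a triangulation of a wedge of 3 circles.)

H_0 ≅ Z,  H_1 ≅ Z^3.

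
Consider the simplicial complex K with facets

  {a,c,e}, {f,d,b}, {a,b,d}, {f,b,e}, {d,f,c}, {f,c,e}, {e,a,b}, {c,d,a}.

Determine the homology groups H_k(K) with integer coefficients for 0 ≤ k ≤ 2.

We work with the vertex ordering a < b < c < d < e < f. The simplices of K, each written with vertices in increasing order, are:

  0-simplices (6): a, b, c, d, e, f
  1-simplices (12): ab, ac, ad, ae, bd, be, bf, cd, ce, cf, df, ef
  2-simplices (8): abd, abe, acd, ace, bdf, bef, cdf, cef

giving chain groups C_0 ≅ Z^6, C_1 ≅ Z^12, C_2 ≅ Z^8.

The boundary map ∂_1: C_1 → C_0 is given by ∂[p,q] = [q] − [p]. For instance
  ∂ae = e − a.
As a 6×12 matrix over Z this has rank 5, with invariant factors (1,1,1,1,1).

Boundary ∂_2: C_2 → C_1 sends each 2-simplex [p,q,r] to [q,r] − [p,r] + [p,q]. For instance
  ∂cef = ef − cf + ce,
  ∂cdf = df − cf + cd.
The resulting 12×8 matrix has rank 7, and its Smith normal form has invariant factors (1,1,1,1,1,1,1).

Computing H_k = (kernel of ∂_k) / (image of ∂_{k+1}):

  H_0: rank C_0 − rank ∂_1 = 6 − 5 = 1, and the invariant factors of ∂_1 are all 1, so H_0 ≅ Z.
  H_1: rank ker ∂_1 − rank ∂_2 = (12 − 5) − 7 = 0, and the invariant factors of ∂_2 are all 1, so H_1 ≅ 0.
  H_2: rank ker ∂_2 − rank ∂_3 = (8 − 7) − 0 = 1, and there is no ∂_3, so H_2 ≅ Z.

(K is a triangulation of the 2-sphere S^2.)

H_0 ≅ Z,  H_1 = 0,  H_2 ≅ Z.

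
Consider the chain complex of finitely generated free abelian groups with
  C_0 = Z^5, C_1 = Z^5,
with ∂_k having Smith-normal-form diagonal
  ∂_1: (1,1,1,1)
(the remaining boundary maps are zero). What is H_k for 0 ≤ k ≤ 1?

H_0: b_0 = 5 − 0 − 4 = 1; torsion from ∂_1 factors > 1: none. So H_0 ≅ Z.
H_1: b_1 = 5 − 4 − 0 = 1; torsion from ∂_2 factors > 1: none. So H_1 ≅ Z.

H_0 ≅ Z,  H_1 ≅ Z.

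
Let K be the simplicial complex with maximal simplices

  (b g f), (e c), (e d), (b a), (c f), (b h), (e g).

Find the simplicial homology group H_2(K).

We work with the vertex ordering a < b < c < d < e < f < g < h. The simplices of K, each written with vertices in increasing order, are:

  0-simplices (8): a, b, c, d, e, f, g, h
  1-simplices (9): ab, bf, bg, bh, ce, cf, de, eg, fg
  2-simplices (1): bfg

so the chain groups are C_0 ≅ Z^8, C_1 ≅ Z^9, C_2 ≅ Z^1.

Boundary ∂_1: C_1 → C_0 maps an edge to its endpoints' difference, ∂[p,q] = q − p.
This gives a 8×9 integer matrix of rank 7; reducing to Smith normal form yields diagonal entries (1,1,1,1,1,1,1).

∂_2: C_2 → C_1 sends each 2-simplex [p,q,r] to [q,r] − [p,r] + [p,q]. For instance
  ∂bfg = fg − bg + bf.
This gives a 9×1 integer matrix of rank 1; reducing to Smith normal form yields diagonal entries (1).

Reading off H_k = ker ∂_k / im ∂_{k+1}:

  H_2: rank ker ∂_2 − rank ∂_3 = (1 − 1) − 0 = 0, and there is no ∂_3, so H_2 ≅ 0.

H_2 = 0.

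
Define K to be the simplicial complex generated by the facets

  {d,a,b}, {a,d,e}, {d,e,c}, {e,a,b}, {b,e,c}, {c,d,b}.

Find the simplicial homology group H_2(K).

Take the total order a < b < c < d < e on the vertex set. Then K (dimension 2) consists of the simplices:

  0-simplices (5): a, b, c, d, e
  1-simplices (9): ab, ad, ae, bc, bd, be, cd, ce, de
  2-simplices (6): abd, abe, ade, bcd, bce, cde

so the chain groups are C_0 ≅ Z^5, C_1 ≅ Z^9, C_2 ≅ Z^6.

Boundary ∂_1: C_1 → C_0 sends each edge [p,q] (with p < q) to q − p.
The resulting 5×9 matrix has rank 4, and its Smith normal form has invariant factors (1,1,1,1).

Boundary ∂_2: C_2 → C_1 sends each 2-simplex [p,q,r] to [q,r] − [p,r] + [p,q]. For instance
  ∂abd = bd − ad + ab,
  ∂bce = ce − be + bc.
As a 9×6 matrix over Z this has rank 5, with invariant factors (1,1,1,1,1).

Reading off H_k = ker ∂_k / im ∂_{k+1}:

  H_2: rank ker ∂_2 − rank ∂_3 = (6 − 5) − 0 = 1, and there is no ∂_3, so H_2 = Z.

H_2 ≅ Z.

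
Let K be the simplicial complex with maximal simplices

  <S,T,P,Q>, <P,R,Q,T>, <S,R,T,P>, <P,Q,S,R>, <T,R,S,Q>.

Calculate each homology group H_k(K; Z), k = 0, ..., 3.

K has 5 vertices, 10 edges, 10 triangles, 5 3-simplices.
rank ∂_0 = 0, rank ∂_1 = 4 ⇒ b_0 = 5 − 0 − 4 = 1; all invariant factors of ∂_1 are 1 so no torsion. So H_0 ≅ Z.
rank ∂_1 = 4, rank ∂_2 = 6 ⇒ b_1 = 10 − 4 − 6 = 0; all invariant factors of ∂_2 are 1 so no torsion. So H_1 ≅ 0.
rank ∂_2 = 6, rank ∂_3 = 4 ⇒ b_2 = 10 − 6 − 4 = 0; all invariant factors of ∂_3 are 1 so no torsion. So H_2 ≅ 0.
rank ∂_3 = 4, rank ∂_4 = 0 ⇒ b_3 = 5 − 4 − 0 = 1. So H_3 ≅ Z.

H_0 = Z,  H_1 = 0,  H_2 = 0,  H_3 = Z.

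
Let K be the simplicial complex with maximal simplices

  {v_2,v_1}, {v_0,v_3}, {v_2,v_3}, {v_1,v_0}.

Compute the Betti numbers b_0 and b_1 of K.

b_0 = 1, b_1 = 1.

K has 4 vertices, 4 edges.
rank ∂_0 = 0, rank ∂_1 = 3 ⇒ b_0 = 4 − 0 − 3 = 1; all invariant factors of ∂_1 are 1 so no torsion. So H_0 = Z.
rank ∂_1 = 3, rank ∂_2 = 0 ⇒ b_1 = 4 − 3 − 0 = 1. So H_1 = Z.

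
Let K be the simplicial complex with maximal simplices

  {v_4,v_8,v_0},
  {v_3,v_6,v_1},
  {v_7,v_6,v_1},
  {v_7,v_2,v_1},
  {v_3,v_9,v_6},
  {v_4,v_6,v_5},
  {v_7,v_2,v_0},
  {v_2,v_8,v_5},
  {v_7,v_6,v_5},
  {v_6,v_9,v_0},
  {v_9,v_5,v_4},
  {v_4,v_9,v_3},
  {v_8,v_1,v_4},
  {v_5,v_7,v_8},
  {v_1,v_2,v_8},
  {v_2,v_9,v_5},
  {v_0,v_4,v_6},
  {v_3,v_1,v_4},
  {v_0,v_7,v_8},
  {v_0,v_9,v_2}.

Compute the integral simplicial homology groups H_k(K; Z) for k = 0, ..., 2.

Fix the vertex order v_0 < v_1 < v_2 < v_3 < v_4 < v_5 < v_6 < v_7 < v_8 < v_9 and write every simplex with vertices in increasing order. Then dim K = 2 and the simplices of K are:

  0-simplices (10): [v_0], [v_1], [v_2], [v_3], [v_4], [v_5], [v_6], [v_7], [v_8], [v_9]
  1-simplices (30): (30 of them)
  2-simplices (20): (20 of them)

so the chain groups are C_0 ≅ Z^10, C_1 ≅ Z^30, C_2 ≅ Z^20.

Boundary ∂_1: C_1 → C_0 is given by ∂[p,q] = [q] − [p]. For instance
  ∂[v_3,v_9] = [v_9] − [v_3].
The resulting 10×30 matrix has rank 9, and its Smith normal form has invariant factors (1,1,1,1,1,1,1,1,1).

The boundary map ∂_2: C_2 → C_1 maps a triangle to the signed sum of its edges. For instance
  ∂[v_2,v_5,v_9] = [v_5,v_9] − [v_2,v_9] + [v_2,v_5],
  ∂[v_4,v_5,v_6] = [v_5,v_6] − [v_4,v_6] + [v_4,v_5].
The 30×20 boundary matrix has rank 20 and Smith normal form diag(1,1,1,1,1,1,1,1,1,1,1,1,1,1,1,1,1,1,1,2).

Computing H_k = (kernel of ∂_k) / (image of ∂_{k+1}):

  H_0: rank C_0 − rank ∂_1 = 10 − 9 = 1, and the invariant factors of ∂_1 are all 1, so H_0 = Z.
  H_1: rank ker ∂_1 − rank ∂_2 = (30 − 9) − 20 = 1, and ∂_2 has invariant factor 2 > 1, so H_1 = Z ⊕ Z/2.
  H_2: rank ker ∂_2 − rank ∂_3 = (20 − 20) − 0 = 0, and there is no ∂_3, so H_2 = 0.

(K is a triangulation of the Klein bottle.)

H_0 ≅ Z,  H_1 ≅ Z ⊕ Z/2,  H_2 = 0.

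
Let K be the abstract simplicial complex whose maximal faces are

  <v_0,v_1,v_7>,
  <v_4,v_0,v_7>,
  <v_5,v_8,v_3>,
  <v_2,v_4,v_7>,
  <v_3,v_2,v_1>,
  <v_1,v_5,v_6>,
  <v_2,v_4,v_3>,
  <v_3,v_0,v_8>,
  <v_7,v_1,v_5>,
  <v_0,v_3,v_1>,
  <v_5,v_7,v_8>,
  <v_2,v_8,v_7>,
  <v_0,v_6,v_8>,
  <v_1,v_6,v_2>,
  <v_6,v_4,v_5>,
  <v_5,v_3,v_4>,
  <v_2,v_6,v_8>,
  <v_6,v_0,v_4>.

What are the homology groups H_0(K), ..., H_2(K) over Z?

Order the vertices as v_0 < v_1 < v_2 < v_3 < v_4 < v_5 < v_6 < v_7 < v_8. Listing each simplex with vertices in this order, K has dimension 2 with simplices:

  0-simplices (9): [v_0], [v_1], [v_2], [v_3], [v_4], [v_5], [v_6], [v_7], [v_8]
  1-simplices (27): (27 of them)
  2-simplices (18): (18 of them)

Hence C_0 ≅ Z^9, C_1 ≅ Z^27, C_2 ≅ Z^18.

Boundary ∂_1: C_1 → C_0 is given by ∂[p,q] = [q] − [p]. For instance
  ∂[v_0,v_8] = [v_8] − [v_0].
As a 9×27 matrix over Z this has rank 8, with invariant factors (1,1,1,1,1,1,1,1).

∂_2: C_2 → C_1 sends each 2-simplex [p,q,r] to [q,r] − [p,r] + [p,q]. For instance
  ∂[v_0,v_3,v_8] = [v_3,v_8] − [v_0,v_8] + [v_0,v_3],
  ∂[v_0,v_1,v_3] = [v_1,v_3] − [v_0,v_3] + [v_0,v_1].
As a 27×18 matrix over Z this has rank 17, with invariant factors (1,1,1,1,1,1,1,1,1,1,1,1,1,1,1,1,1).

From H_k ≅ ker(∂_k) / im(∂_{k+1}) we obtain:

  H_0: rank C_0 − rank ∂_1 = 9 − 8 = 1, and the invariant factors of ∂_1 are all 1, so H_0 = Z.
  H_1: rank ker ∂_1 − rank ∂_2 = (27 − 8) − 17 = 2, and the invariant factors of ∂_2 are all 1, so H_1 = Z^2.
  H_2: rank ker ∂_2 − rank ∂_3 = (18 − 17) − 0 = 1, and there is no ∂_3, so H_2 = Z.

As a check, the Euler characteristic is 9 − 27 + 18 = 0, which agrees with 1 − 2 + 1 = 0.

H_0 = Z,  H_1 = Z^2,  H_2 = Z.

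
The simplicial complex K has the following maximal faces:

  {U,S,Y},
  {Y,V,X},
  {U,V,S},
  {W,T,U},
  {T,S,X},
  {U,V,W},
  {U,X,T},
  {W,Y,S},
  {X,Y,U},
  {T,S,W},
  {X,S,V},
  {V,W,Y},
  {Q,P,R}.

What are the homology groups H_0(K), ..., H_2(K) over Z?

We work with the vertex ordering P < Q < R < S < T < U < V < W < X < Y. The simplices of K, each written with vertices in increasing order, are:

  0-simplices (10): P, Q, R, S, T, U, V, W, X, Y
  1-simplices (21): PQ, PR, QR, ST, SU, SV, SW, SX, SY, TU, TW, TX, UV, UW, UX, UY, VW, VX, VY, WY, XY
  2-simplices (13): PQR, STW, STX, SUV, SUY, SVX, SWY, TUW, TUX, UVW, UXY, VWY, VXY

so the chain groups are C_0 ≅ Z^10, C_1 ≅ Z^21, C_2 ≅ Z^13.

∂_1: C_1 → C_0 maps an edge to its endpoints' difference, ∂[p,q] = q − p.
As a 10×21 matrix over Z this has rank 8, with invariant factors (1,1,1,1,1,1,1,1).

The boundary map ∂_2: C_2 → C_1 acts by ∂[p,q,r] = [q,r] − [p,r] + [p,q]. For instance
  ∂SWY = WY − SY + SW,
  ∂VXY = XY − VY + VX.
This gives a 21×13 integer matrix of rank 13; reducing to Smith normal form yields diagonal entries (1,1,1,1,1,1,1,1,1,1,1,1,2).

Computing H_k = (kernel of ∂_k) / (image of ∂_{k+1}):

  H_0: rank C_0 − rank ∂_1 = 10 − 8 = 2, and the invariant factors of ∂_1 are all 1, so H_0 = Z^2.
  H_1: rank ker ∂_1 − rank ∂_2 = (21 − 8) − 13 = 0, and ∂_2 has invariant factor 2 > 1, so H_1 = Z/2.
  H_2: rank ker ∂_2 − rank ∂_3 = (13 − 13) − 0 = 0, and there is no ∂_3, so H_2 = 0.

H_0 ≅ Z^2,  H_1 ≅ Z/2,  H_2 = 0.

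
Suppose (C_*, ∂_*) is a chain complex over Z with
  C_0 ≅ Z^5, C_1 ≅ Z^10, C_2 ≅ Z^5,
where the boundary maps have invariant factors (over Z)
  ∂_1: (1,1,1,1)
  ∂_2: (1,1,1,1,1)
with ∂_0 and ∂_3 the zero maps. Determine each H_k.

H_0 = Z,  H_1 = Z,  H_2 = 0.

H_0: b_0 = 5 − 0 − 4 = 1; torsion from ∂_1 factors > 1: none. So H_0 = Z.
H_1: b_1 = 10 − 4 − 5 = 1; torsion from ∂_2 factors > 1: none. So H_1 = Z.
H_2: b_2 = 5 − 5 − 0 = 0; torsion from ∂_3 factors > 1: none. So H_2 = 0.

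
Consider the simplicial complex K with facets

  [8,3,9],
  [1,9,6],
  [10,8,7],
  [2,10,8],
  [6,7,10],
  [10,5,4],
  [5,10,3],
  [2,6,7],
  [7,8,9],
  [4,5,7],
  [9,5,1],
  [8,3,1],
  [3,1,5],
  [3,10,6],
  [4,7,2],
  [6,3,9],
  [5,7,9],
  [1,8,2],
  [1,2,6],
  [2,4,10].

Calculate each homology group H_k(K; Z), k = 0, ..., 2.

Order the vertices as 1 < 2 < 3 < 4 < 5 < 6 < 7 < 8 < 9 < 10. Listing each simplex with vertices in this order, K has dimension 2 with simplices:

  0-simplices (10): [1], [2], [3], [4], [5], [6], [7], [8], [9], [10]
  1-simplices (30): (30 of them)
  2-simplices (20): (20 of them)

Hence C_0 ≅ Z^10, C_1 ≅ Z^30, C_2 ≅ Z^20.

∂_1: C_1 → C_0 sends each edge [p,q] (with p < q) to q − p.
This gives a 10×30 integer matrix of rank 9; reducing to Smith normal form yields diagonal entries (1,1,1,1,1,1,1,1,1).

∂_2: C_2 → C_1 acts by ∂[p,q,r] = [q,r] − [p,r] + [p,q]. For instance
  ∂[4,5,10] = [5,10] − [4,10] + [4,5],
  ∂[7,8,10] = [8,10] − [7,10] + [7,8].
The resulting 30×20 matrix has rank 20, and its Smith normal form has invariant factors (1,1,1,1,1,1,1,1,1,1,1,1,1,1,1,1,1,1,1,2).

Reading off H_k = ker ∂_k / im ∂_{k+1}:

  H_0: rank C_0 − rank ∂_1 = 10 − 9 = 1, and the invariant factors of ∂_1 are all 1, so H_0 ≅ Z.
  H_1: rank ker ∂_1 − rank ∂_2 = (30 − 9) − 20 = 1, and ∂_2 has invariant factor 2 > 1, so H_1 ≅ Z ⊕ Z/2.
  H_2: rank ker ∂_2 − rank ∂_3 = (20 − 20) − 0 = 0, and there is no ∂_3, so H_2 ≅ 0.

H_0 ≅ Z,  H_1 ≅ Z ⊕ Z/2,  H_2 = 0.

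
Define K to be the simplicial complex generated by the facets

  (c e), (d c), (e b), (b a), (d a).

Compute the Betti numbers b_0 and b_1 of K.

Take the total order a < b < c < d < e on the vertex set. Then K (dimension 1) consists of the simplices:

  0-simplices (5): a, b, c, d, e
  1-simplices (5): ab, ad, be, cd, ce

giving chain groups C_0 ≅ Z^5, C_1 ≅ Z^5.

The boundary map ∂_1: C_1 → C_0 maps an edge to its endpoints' difference, ∂[p,q] = q − p. For instance
  ∂ad = d − a.
As a 5×5 matrix over Z this has rank 4, with invariant factors (1,1,1,1).

Reading off H_k = ker ∂_k / im ∂_{k+1}:

  H_0: rank C_0 − rank ∂_1 = 5 − 4 = 1, and the invariant factors of ∂_1 are all 1, so H_0 = Z.
  H_1: rank ker ∂_1 − rank ∂_2 = (5 − 4) − 0 = 1, and there is no ∂_2, so H_1 = Z.

(K is a triangulation of the circle S^1.)

Hence the Betti numbers are b_0 = 1, b_1 = 1.

b_0 = 1, b_1 = 1.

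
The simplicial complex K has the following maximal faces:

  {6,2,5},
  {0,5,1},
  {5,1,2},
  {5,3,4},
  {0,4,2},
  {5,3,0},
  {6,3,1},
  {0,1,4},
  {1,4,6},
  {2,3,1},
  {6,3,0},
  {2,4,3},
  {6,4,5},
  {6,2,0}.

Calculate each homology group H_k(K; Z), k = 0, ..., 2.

Order the vertices as 0 < 1 < 2 < 3 < 4 < 5 < 6. Listing each simplex with vertices in this order, K has dimension 2 with simplices:

  0-simplices (7): [0], [1], [2], [3], [4], [5], [6]
  1-simplices (21): [0,1], [0,2], [0,3], [0,4], [0,5], [0,6], [1,2], [1,3], [1,4], [1,5], [1,6], [2,3], [2,4], [2,5], [2,6], [3,4], [3,5], [3,6], [4,5], [4,6], [5,6]
  2-simplices (14): [0,1,4], [0,1,5], [0,2,4], [0,2,6], [0,3,5], [0,3,6], [1,2,3], [1,2,5], [1,3,6], [1,4,6], [2,3,4], [2,5,6], [3,4,5], [4,5,6]

Hence C_0 ≅ Z^7, C_1 ≅ Z^21, C_2 ≅ Z^14.

Boundary ∂_1: C_1 → C_0 is given by ∂[p,q] = [q] − [p]. For instance
  ∂[1,2] = [2] − [1].
This gives a 7×21 integer matrix of rank 6; reducing to Smith normal form yields diagonal entries (1,1,1,1,1,1).

The boundary map ∂_2: C_2 → C_1 maps a triangle to the signed sum of its edges. For instance
  ∂[3,4,5] = [4,5] − [3,5] + [3,4],
  ∂[0,3,5] = [3,5] − [0,5] + [0,3].
As a 21×14 matrix over Z this has rank 13, with invariant factors (1,1,1,1,1,1,1,1,1,1,1,1,1).

Reading off H_k = ker ∂_k / im ∂_{k+1}:

  H_0: rank C_0 − rank ∂_1 = 7 − 6 = 1, and the invariant factors of ∂_1 are all 1, so H_0 = Z.
  H_1: rank ker ∂_1 − rank ∂_2 = (21 − 6) − 13 = 2, and the invariant factors of ∂_2 are all 1, so H_1 = Z^2.
  H_2: rank ker ∂_2 − rank ∂_3 = (14 − 13) − 0 = 1, and there is no ∂_3, so H_2 = Z.

(K is a triangulation of the torus T^2.)

H_0 = Z,  H_1 = Z^2,  H_2 = Z.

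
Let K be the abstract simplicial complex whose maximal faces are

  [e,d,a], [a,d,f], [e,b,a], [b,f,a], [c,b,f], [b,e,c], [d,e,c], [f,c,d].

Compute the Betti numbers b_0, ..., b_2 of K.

K has 6 vertices, 12 edges, 8 triangles.
rank ∂_0 = 0, rank ∂_1 = 5 ⇒ b_0 = 6 − 0 − 5 = 1; all invariant factors of ∂_1 are 1 so no torsion. So H_0 ≅ Z.
rank ∂_1 = 5, rank ∂_2 = 7 ⇒ b_1 = 12 − 5 − 7 = 0; all invariant factors of ∂_2 are 1 so no torsion. So H_1 ≅ 0.
rank ∂_2 = 7, rank ∂_3 = 0 ⇒ b_2 = 8 − 7 − 0 = 1. So H_2 ≅ Z.

b_0 = 1, b_1 = 0, b_2 = 1.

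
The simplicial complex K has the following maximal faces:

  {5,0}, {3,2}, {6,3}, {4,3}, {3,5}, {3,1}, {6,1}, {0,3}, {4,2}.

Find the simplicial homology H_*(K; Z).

H_0 = Z,  H_1 = Z^3.

Fix the vertex order 0 < 1 < 2 < 3 < 4 < 5 < 6 and write every simplex with vertices in increasing order. Then dim K = 1 and the simplices of K are:

  0-simplices (7): [0], [1], [2], [3], [4], [5], [6]
  1-simplices (9): [0,3], [0,5], [1,3], [1,6], [2,3], [2,4], [3,4], [3,5], [3,6]

so the chain groups are C_0 ≅ Z^7, C_1 ≅ Z^9.

The boundary map ∂_1: C_1 → C_0 is given by ∂[p,q] = [q] − [p]. For instance
  ∂[0,5] = [5] − [0].
The 7×9 boundary matrix has rank 6 and Smith normal form diag(1,1,1,1,1,1).

Now H_k = ker ∂_k / im ∂_{k+1}, so:

  H_0: rank C_0 − rank ∂_1 = 7 − 6 = 1, and the invariant factors of ∂_1 are all 1, so H_0 = Z.
  H_1: rank ker ∂_1 − rank ∂_2 = (9 − 6) − 0 = 3, and there is no ∂_2, so H_1 = Z^3.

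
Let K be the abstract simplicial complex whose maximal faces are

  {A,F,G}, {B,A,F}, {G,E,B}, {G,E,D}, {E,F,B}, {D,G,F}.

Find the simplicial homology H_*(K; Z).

H_0 ≅ Z,  H_1 ≅ Z,  H_2 = 0.

Fix the vertex order A < B < D < E < F < G and write every simplex with vertices in increasing order. Then dim K = 2 and the simplices of K are:

  0-simplices (6): A, B, D, E, F, G
  1-simplices (12): AB, AF, AG, BE, BF, BG, DE, DF, DG, EF, EG, FG
  2-simplices (6): ABF, AFG, BEF, BEG, DEG, DFG

Hence C_0 ≅ Z^6, C_1 ≅ Z^12, C_2 ≅ Z^6.

Boundary ∂_1: C_1 → C_0 maps an edge to its endpoints' difference, ∂[p,q] = q − p. For instance
  ∂BG = G − B.
The resulting 6×12 matrix has rank 5, and its Smith normal form has invariant factors (1,1,1,1,1).

Boundary ∂_2: C_2 → C_1 acts by ∂[p,q,r] = [q,r] − [p,r] + [p,q]. For instance
  ∂BEF = EF − BF + BE,
  ∂AFG = FG − AG + AF.
The 12×6 boundary matrix has rank 6 and Smith normal form diag(1,1,1,1,1,1).

Now H_k = ker ∂_k / im ∂_{k+1}, so:

  H_0: rank C_0 − rank ∂_1 = 6 − 5 = 1, and the invariant factors of ∂_1 are all 1, so H_0 ≅ Z.
  H_1: rank ker ∂_1 − rank ∂_2 = (12 − 5) − 6 = 1, and the invariant factors of ∂_2 are all 1, so H_1 ≅ Z.
  H_2: rank ker ∂_2 − rank ∂_3 = (6 − 6) − 0 = 0, and there is no ∂_3, so H_2 ≅ 0.

As a check, the Euler characteristic is 6 − 12 + 6 = 0, which agrees with 1 − 1 + 0 = 0.
(K is a triangulation of the cylinder S^1 x I.)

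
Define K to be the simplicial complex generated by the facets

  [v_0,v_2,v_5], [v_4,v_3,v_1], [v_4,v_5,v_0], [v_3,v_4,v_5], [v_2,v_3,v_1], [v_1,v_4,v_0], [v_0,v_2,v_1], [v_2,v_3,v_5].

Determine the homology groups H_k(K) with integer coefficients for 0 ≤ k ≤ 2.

H_0 = Z,  H_1 = 0,  H_2 = Z.

Order the vertices as v_0 < v_1 < v_2 < v_3 < v_4 < v_5. Listing each simplex with vertices in this order, K has dimension 2 with simplices:

  0-simplices (6): [v_0], [v_1], [v_2], [v_3], [v_4], [v_5]
  1-simplices (12): [v_0,v_1], [v_0,v_2], [v_0,v_4], [v_0,v_5], [v_1,v_2], [v_1,v_3], [v_1,v_4], [v_2,v_3], [v_2,v_5], [v_3,v_4], [v_3,v_5], [v_4,v_5]
  2-simplices (8): [v_0,v_1,v_2], [v_0,v_1,v_4], [v_0,v_2,v_5], [v_0,v_4,v_5], [v_1,v_2,v_3], [v_1,v_3,v_4], [v_2,v_3,v_5], [v_3,v_4,v_5]

so the chain groups are C_0 ≅ Z^6, C_1 ≅ Z^12, C_2 ≅ Z^8.

The boundary map ∂_1: C_1 → C_0 maps an edge to its endpoints' difference, ∂[p,q] = q − p. For instance
  ∂[v_1,v_4] = [v_4] − [v_1].
This gives a 6×12 integer matrix of rank 5; reducing to Smith normal form yields diagonal entries (1,1,1,1,1).

Boundary ∂_2: C_2 → C_1 sends each 2-simplex [p,q,r] to [q,r] − [p,r] + [p,q]. For instance
  ∂[v_0,v_1,v_2] = [v_1,v_2] − [v_0,v_2] + [v_0,v_1],
  ∂[v_1,v_2,v_3] = [v_2,v_3] − [v_1,v_3] + [v_1,v_2].
The resulting 12×8 matrix has rank 7, and its Smith normal form has invariant factors (1,1,1,1,1,1,1).

Reading off H_k = ker ∂_k / im ∂_{k+1}:

  H_0: rank C_0 − rank ∂_1 = 6 − 5 = 1, and the invariant factors of ∂_1 are all 1, so H_0 = Z.
  H_1: rank ker ∂_1 − rank ∂_2 = (12 − 5) − 7 = 0, and the invariant factors of ∂_2 are all 1, so H_1 = 0.
  H_2: rank ker ∂_2 − rank ∂_3 = (8 − 7) − 0 = 1, and there is no ∂_3, so H_2 = Z.

As a check, the Euler characteristic is 6 − 12 + 8 = 2, which agrees with 1 − 0 + 1 = 2.
(K is a triangulation of the 2-sphere S^2.)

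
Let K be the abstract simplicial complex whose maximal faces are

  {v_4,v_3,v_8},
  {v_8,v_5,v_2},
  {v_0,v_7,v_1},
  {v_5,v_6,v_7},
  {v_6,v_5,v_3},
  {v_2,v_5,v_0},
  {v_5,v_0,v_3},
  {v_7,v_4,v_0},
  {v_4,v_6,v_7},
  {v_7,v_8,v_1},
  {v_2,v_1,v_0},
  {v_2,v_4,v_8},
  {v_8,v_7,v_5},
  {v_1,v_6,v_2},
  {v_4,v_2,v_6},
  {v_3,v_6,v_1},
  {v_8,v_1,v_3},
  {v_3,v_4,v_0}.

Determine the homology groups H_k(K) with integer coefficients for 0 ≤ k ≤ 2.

H_0 ≅ Z,  H_1 ≅ Z^2,  H_2 ≅ Z.

Take the total order v_0 < v_1 < v_2 < v_3 < v_4 < v_5 < v_6 < v_7 < v_8 on the vertex set. Then K (dimension 2) consists of the simplices:

  0-simplices (9): [v_0], [v_1], [v_2], [v_3], [v_4], [v_5], [v_6], [v_7], [v_8]
  1-simplices (27): (27 of them)
  2-simplices (18): (18 of them)

so the chain groups are C_0 ≅ Z^9, C_1 ≅ Z^27, C_2 ≅ Z^18.

Boundary ∂_1: C_1 → C_0 sends each edge [p,q] (with p < q) to q − p. For instance
  ∂[v_0,v_5] = [v_5] − [v_0].
As a 9×27 matrix over Z this has rank 8, with invariant factors (1,1,1,1,1,1,1,1).

Boundary ∂_2: C_2 → C_1 sends each 2-simplex [p,q,r] to [q,r] − [p,r] + [p,q]. For instance
  ∂[v_1,v_7,v_8] = [v_7,v_8] − [v_1,v_8] + [v_1,v_7],
  ∂[v_1,v_2,v_6] = [v_2,v_6] − [v_1,v_6] + [v_1,v_2].
The resulting 27×18 matrix has rank 17, and its Smith normal form has invariant factors (1,1,1,1,1,1,1,1,1,1,1,1,1,1,1,1,1).

Computing H_k = (kernel of ∂_k) / (image of ∂_{k+1}):

  H_0: rank C_0 − rank ∂_1 = 9 − 8 = 1, and the invariant factors of ∂_1 are all 1, so H_0 ≅ Z.
  H_1: rank ker ∂_1 − rank ∂_2 = (27 − 8) − 17 = 2, and the invariant factors of ∂_2 are all 1, so H_1 ≅ Z^2.
  H_2: rank ker ∂_2 − rank ∂_3 = (18 − 17) − 0 = 1, and there is no ∂_3, so H_2 ≅ Z.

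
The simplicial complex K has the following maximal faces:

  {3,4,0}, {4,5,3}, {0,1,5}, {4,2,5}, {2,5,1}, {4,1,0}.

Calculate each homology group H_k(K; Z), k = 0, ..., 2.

We work with the vertex ordering 0 < 1 < 2 < 3 < 4 < 5. The simplices of K, each written with vertices in increasing order, are:

  0-simplices (6): [0], [1], [2], [3], [4], [5]
  1-simplices (12): [0,1], [0,3], [0,4], [0,5], [1,2], [1,4], [1,5], [2,4], [2,5], [3,4], [3,5], [4,5]
  2-simplices (6): [0,1,4], [0,1,5], [0,3,4], [1,2,5], [2,4,5], [3,4,5]

so the chain groups are C_0 ≅ Z^6, C_1 ≅ Z^12, C_2 ≅ Z^6.

Boundary ∂_1: C_1 → C_0 sends each edge [p,q] (with p < q) to q − p.
The resulting 6×12 matrix has rank 5, and its Smith normal form has invariant factors (1,1,1,1,1).

∂_2: C_2 → C_1 maps a triangle to the signed sum of its edges. For instance
  ∂[1,2,5] = [2,5] − [1,5] + [1,2],
  ∂[0,3,4] = [3,4] − [0,4] + [0,3].
The 12×6 boundary matrix has rank 6 and Smith normal form diag(1,1,1,1,1,1).

Computing H_k = (kernel of ∂_k) / (image of ∂_{k+1}):

  H_0: rank C_0 − rank ∂_1 = 6 − 5 = 1, and the invariant factors of ∂_1 are all 1, so H_0 ≅ Z.
  H_1: rank ker ∂_1 − rank ∂_2 = (12 − 5) − 6 = 1, and the invariant factors of ∂_2 are all 1, so H_1 ≅ Z.
  H_2: rank ker ∂_2 − rank ∂_3 = (6 − 6) − 0 = 0, and there is no ∂_3, so H_2 ≅ 0.

H_0 = Z,  H_1 = Z,  H_2 = 0.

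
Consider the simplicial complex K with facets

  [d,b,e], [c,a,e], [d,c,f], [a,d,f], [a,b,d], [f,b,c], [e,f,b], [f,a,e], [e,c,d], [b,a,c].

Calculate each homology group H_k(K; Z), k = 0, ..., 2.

Take the total order a < b < c < d < e < f on the vertex set. Then K (dimension 2) consists of the simplices:

  0-simplices (6): a, b, c, d, e, f
  1-simplices (15): ab, ac, ad, ae, af, bc, bd, be, bf, cd, ce, cf, de, df, ef
  2-simplices (10): abc, abd, ace, adf, aef, bcf, bde, bef, cde, cdf

giving chain groups C_0 ≅ Z^6, C_1 ≅ Z^15, C_2 ≅ Z^10.

The boundary map ∂_1: C_1 → C_0 maps an edge to its endpoints' difference, ∂[p,q] = q − p. For instance
  ∂af = f − a.
The 6×15 boundary matrix has rank 5 and Smith normal form diag(1,1,1,1,1).

∂_2: C_2 → C_1 sends each 2-simplex [p,q,r] to [q,r] − [p,r] + [p,q]. For instance
  ∂bef = ef − bf + be,
  ∂abc = bc − ac + ab.
This gives a 15×10 integer matrix of rank 10; reducing to Smith normal form yields diagonal entries (1,1,1,1,1,1,1,1,1,2).

From H_k ≅ ker(∂_k) / im(∂_{k+1}) we obtain:

  H_0: rank C_0 − rank ∂_1 = 6 − 5 = 1, and the invariant factors of ∂_1 are all 1, so H_0 ≅ Z.
  H_1: rank ker ∂_1 − rank ∂_2 = (15 − 5) − 10 = 0, and ∂_2 has invariant factor 2 > 1, so H_1 ≅ Z/2Z.
  H_2: rank ker ∂_2 − rank ∂_3 = (10 − 10) − 0 = 0, and there is no ∂_3, so H_2 ≅ 0.

H_0 = Z,  H_1 = Z/2Z,  H_2 = 0.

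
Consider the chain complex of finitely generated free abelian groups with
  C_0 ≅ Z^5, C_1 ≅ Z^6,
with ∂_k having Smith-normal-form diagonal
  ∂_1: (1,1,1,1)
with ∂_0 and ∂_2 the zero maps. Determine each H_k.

H_0 ≅ Z,  H_1 ≅ Z^2.

H_0: b_0 = 5 − 0 − 4 = 1; torsion from ∂_1 factors > 1: none. So H_0 ≅ Z.
H_1: b_1 = 6 − 4 − 0 = 2; torsion from ∂_2 factors > 1: none. So H_1 ≅ Z^2.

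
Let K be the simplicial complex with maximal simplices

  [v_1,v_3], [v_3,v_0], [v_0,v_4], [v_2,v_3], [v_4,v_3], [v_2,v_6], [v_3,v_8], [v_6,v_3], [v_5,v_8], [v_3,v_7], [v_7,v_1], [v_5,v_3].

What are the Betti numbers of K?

b_0 = 1, b_1 = 4.

Order the vertices as v_0 < v_1 < v_2 < v_3 < v_4 < v_5 < v_6 < v_7 < v_8. Listing each simplex with vertices in this order, K has dimension 1 with simplices:

  0-simplices (9): [v_0], [v_1], [v_2], [v_3], [v_4], [v_5], [v_6], [v_7], [v_8]
  1-simplices (12): [v_0,v_3], [v_0,v_4], [v_1,v_3], [v_1,v_7], [v_2,v_3], [v_2,v_6], [v_3,v_4], [v_3,v_5], [v_3,v_6], [v_3,v_7], [v_3,v_8], [v_5,v_8]

Hence C_0 ≅ Z^9, C_1 ≅ Z^12.

∂_1: C_1 → C_0 sends each edge [p,q] (with p < q) to q − p. For instance
  ∂[v_2,v_6] = [v_6] − [v_2].
The 9×12 boundary matrix has rank 8 and Smith normal form diag(1,1,1,1,1,1,1,1).

Now H_k = ker ∂_k / im ∂_{k+1}, so:

  H_0: rank C_0 − rank ∂_1 = 9 − 8 = 1, and the invariant factors of ∂_1 are all 1, so H_0 = Z.
  H_1: rank ker ∂_1 − rank ∂_2 = (12 − 8) − 0 = 4, and there is no ∂_2, so H_1 = Z^4.

(K is a triangulation of a wedge of 4 circles.)

Hence the Betti numbers are b_0 = 1, b_1 = 4.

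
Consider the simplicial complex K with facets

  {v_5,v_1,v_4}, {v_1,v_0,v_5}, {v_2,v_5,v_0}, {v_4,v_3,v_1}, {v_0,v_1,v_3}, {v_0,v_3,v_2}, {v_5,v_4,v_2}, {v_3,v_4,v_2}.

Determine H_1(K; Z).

H_1 = 0.

Take the total order v_0 < v_1 < v_2 < v_3 < v_4 < v_5 on the vertex set. Then K (dimension 2) consists of the simplices:

  0-simplices (6): [v_0], [v_1], [v_2], [v_3], [v_4], [v_5]
  1-simplices (12): [v_0,v_1], [v_0,v_2], [v_0,v_3], [v_0,v_5], [v_1,v_3], [v_1,v_4], [v_1,v_5], [v_2,v_3], [v_2,v_4], [v_2,v_5], [v_3,v_4], [v_4,v_5]
  2-simplices (8): [v_0,v_1,v_3], [v_0,v_1,v_5], [v_0,v_2,v_3], [v_0,v_2,v_5], [v_1,v_3,v_4], [v_1,v_4,v_5], [v_2,v_3,v_4], [v_2,v_4,v_5]

giving chain groups C_0 ≅ Z^6, C_1 ≅ Z^12, C_2 ≅ Z^8.

Boundary ∂_1: C_1 → C_0 is given by ∂[p,q] = [q] − [p]. For instance
  ∂[v_3,v_4] = [v_4] − [v_3].
As a 6×12 matrix over Z this has rank 5, with invariant factors (1,1,1,1,1).

Boundary ∂_2: C_2 → C_1 sends each 2-simplex [p,q,r] to [q,r] − [p,r] + [p,q]. For instance
  ∂[v_2,v_4,v_5] = [v_4,v_5] − [v_2,v_5] + [v_2,v_4],
  ∂[v_0,v_1,v_3] = [v_1,v_3] − [v_0,v_3] + [v_0,v_1].
The resulting 12×8 matrix has rank 7, and its Smith normal form has invariant factors (1,1,1,1,1,1,1).

From H_k ≅ ker(∂_k) / im(∂_{k+1}) we obtain:

  H_1: rank ker ∂_1 − rank ∂_2 = (12 − 5) − 7 = 0, and the invariant factors of ∂_2 are all 1, so H_1 ≅ 0.

(K is a triangulation of the 2-sphere S^2.)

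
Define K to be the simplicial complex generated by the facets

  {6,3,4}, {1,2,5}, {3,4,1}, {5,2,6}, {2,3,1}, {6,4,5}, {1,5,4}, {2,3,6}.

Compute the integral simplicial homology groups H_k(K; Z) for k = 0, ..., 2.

H_0 = Z,  H_1 = 0,  H_2 = Z.

Order the vertices as 1 < 2 < 3 < 4 < 5 < 6. Listing each simplex with vertices in this order, K has dimension 2 with simplices:

  0-simplices (6): [1], [2], [3], [4], [5], [6]
  1-simplices (12): [1,2], [1,3], [1,4], [1,5], [2,3], [2,5], [2,6], [3,4], [3,6], [4,5], [4,6], [5,6]
  2-simplices (8): [1,2,3], [1,2,5], [1,3,4], [1,4,5], [2,3,6], [2,5,6], [3,4,6], [4,5,6]

so the chain groups are C_0 ≅ Z^6, C_1 ≅ Z^12, C_2 ≅ Z^8.

∂_1: C_1 → C_0 maps an edge to its endpoints' difference, ∂[p,q] = q − p.
The 6×12 boundary matrix has rank 5 and Smith normal form diag(1,1,1,1,1).

The boundary map ∂_2: C_2 → C_1 sends each 2-simplex [p,q,r] to [q,r] − [p,r] + [p,q]. For instance
  ∂[3,4,6] = [4,6] − [3,6] + [3,4],
  ∂[1,2,3] = [2,3] − [1,3] + [1,2].
As a 12×8 matrix over Z this has rank 7, with invariant factors (1,1,1,1,1,1,1).

Reading off H_k = ker ∂_k / im ∂_{k+1}:

  H_0: rank C_0 − rank ∂_1 = 6 − 5 = 1, and the invariant factors of ∂_1 are all 1, so H_0 = Z.
  H_1: rank ker ∂_1 − rank ∂_2 = (12 − 5) − 7 = 0, and the invariant factors of ∂_2 are all 1, so H_1 = 0.
  H_2: rank ker ∂_2 − rank ∂_3 = (8 − 7) − 0 = 1, and there is no ∂_3, so H_2 = Z.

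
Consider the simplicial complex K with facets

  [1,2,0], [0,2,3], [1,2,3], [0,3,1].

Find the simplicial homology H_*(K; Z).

H_0 = Z,  H_1 = 0,  H_2 = Z.

Take the total order 0 < 1 < 2 < 3 on the vertex set. Then K (dimension 2) consists of the simplices:

  0-simplices (4): [0], [1], [2], [3]
  1-simplices (6): [0,1], [0,2], [0,3], [1,2], [1,3], [2,3]
  2-simplices (4): [0,1,2], [0,1,3], [0,2,3], [1,2,3]

Hence C_0 ≅ Z^4, C_1 ≅ Z^6, C_2 ≅ Z^4.

Boundary ∂_1: C_1 → C_0 is given by ∂[p,q] = [q] − [p]. For instance
  ∂[0,3] = [3] − [0].
The resulting 4×6 matrix has rank 3, and its Smith normal form has invariant factors (1,1,1).

Boundary ∂_2: C_2 → C_1 acts by ∂[p,q,r] = [q,r] − [p,r] + [p,q]. For instance
  ∂[0,1,3] = [1,3] − [0,3] + [0,1],
  ∂[1,2,3] = [2,3] − [1,3] + [1,2].
As a 6×4 matrix over Z this has rank 3, with invariant factors (1,1,1).

Now H_k = ker ∂_k / im ∂_{k+1}, so:

  H_0: rank C_0 − rank ∂_1 = 4 − 3 = 1, and the invariant factors of ∂_1 are all 1, so H_0 = Z.
  H_1: rank ker ∂_1 − rank ∂_2 = (6 − 3) − 3 = 0, and the invariant factors of ∂_2 are all 1, so H_1 = 0.
  H_2: rank ker ∂_2 − rank ∂_3 = (4 − 3) − 0 = 1, and there is no ∂_3, so H_2 = Z.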